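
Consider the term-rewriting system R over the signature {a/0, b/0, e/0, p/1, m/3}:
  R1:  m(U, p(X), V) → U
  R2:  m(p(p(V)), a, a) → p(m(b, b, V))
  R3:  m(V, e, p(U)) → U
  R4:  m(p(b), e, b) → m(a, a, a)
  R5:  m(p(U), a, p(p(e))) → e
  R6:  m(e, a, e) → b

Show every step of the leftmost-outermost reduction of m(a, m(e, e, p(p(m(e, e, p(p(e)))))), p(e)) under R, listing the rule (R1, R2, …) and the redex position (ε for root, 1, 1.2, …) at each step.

1. m(a, m(e, e, p(p(m(e, e, p(p(e)))))), p(e))  →  m(a, p(m(e, e, p(p(e)))), p(e))   [R3 at 2]
2. m(a, p(m(e, e, p(p(e)))), p(e))  →  a   [R1 at ε]

a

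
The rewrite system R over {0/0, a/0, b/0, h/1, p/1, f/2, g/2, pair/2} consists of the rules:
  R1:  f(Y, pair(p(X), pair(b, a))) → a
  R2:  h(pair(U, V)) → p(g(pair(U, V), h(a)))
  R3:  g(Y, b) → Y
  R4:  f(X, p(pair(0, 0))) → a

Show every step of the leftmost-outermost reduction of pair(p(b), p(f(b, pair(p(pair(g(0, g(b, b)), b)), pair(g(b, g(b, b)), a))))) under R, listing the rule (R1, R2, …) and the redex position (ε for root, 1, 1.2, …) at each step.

1. pair(p(b), p(f(b, pair(p(pair(g(0, g(b, b)), b)), pair(g(b, g(b, b)), a)))))  →  pair(p(b), p(f(b, pair(p(pair(g(0, b), b)), pair(g(b, g(b, b)), a)))))   [R3 at 2.1.2.1.1.1.2]
2. pair(p(b), p(f(b, pair(p(pair(g(0, b), b)), pair(g(b, g(b, b)), a)))))  →  pair(p(b), p(f(b, pair(p(pair(0, b)), pair(g(b, g(b, b)), a)))))   [R3 at 2.1.2.1.1.1]
3. pair(p(b), p(f(b, pair(p(pair(0, b)), pair(g(b, g(b, b)), a)))))  →  pair(p(b), p(f(b, pair(p(pair(0, b)), pair(g(b, b), a)))))   [R3 at 2.1.2.2.1.2]
4. pair(p(b), p(f(b, pair(p(pair(0, b)), pair(g(b, b), a)))))  →  pair(p(b), p(f(b, pair(p(pair(0, b)), pair(b, a)))))   [R3 at 2.1.2.2.1]
5. pair(p(b), p(f(b, pair(p(pair(0, b)), pair(b, a)))))  →  pair(p(b), p(a))   [R1 at 2.1]

pair(p(b), p(a))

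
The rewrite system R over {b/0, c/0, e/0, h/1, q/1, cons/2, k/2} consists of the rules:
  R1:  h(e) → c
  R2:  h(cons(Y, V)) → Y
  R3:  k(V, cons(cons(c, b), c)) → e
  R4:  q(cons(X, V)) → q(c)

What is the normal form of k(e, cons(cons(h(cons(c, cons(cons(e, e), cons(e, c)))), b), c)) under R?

e

1. k(e, cons(cons(h(cons(c, cons(cons(e, e), cons(e, c)))), b), c))  →  k(e, cons(cons(c, b), c))   [R2 at 2.1.1]
2. k(e, cons(cons(c, b), c))  →  e   [R3 at ε]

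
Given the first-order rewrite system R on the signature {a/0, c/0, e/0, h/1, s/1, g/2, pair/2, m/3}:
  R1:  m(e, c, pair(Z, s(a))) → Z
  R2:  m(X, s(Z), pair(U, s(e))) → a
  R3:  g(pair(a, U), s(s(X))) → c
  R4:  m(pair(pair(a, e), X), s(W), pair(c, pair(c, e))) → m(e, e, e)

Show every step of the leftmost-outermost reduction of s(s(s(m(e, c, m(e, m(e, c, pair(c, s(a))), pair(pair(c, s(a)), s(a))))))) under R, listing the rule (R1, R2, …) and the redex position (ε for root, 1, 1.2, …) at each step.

s(s(s(c)))

1. s(s(s(m(e, c, m(e, m(e, c, pair(c, s(a))), pair(pair(c, s(a)), s(a)))))))  →  s(s(s(m(e, c, m(e, c, pair(pair(c, s(a)), s(a)))))))   [R1 at 1.1.1.3.2]
2. s(s(s(m(e, c, m(e, c, pair(pair(c, s(a)), s(a)))))))  →  s(s(s(m(e, c, pair(c, s(a))))))   [R1 at 1.1.1.3]
3. s(s(s(m(e, c, pair(c, s(a))))))  →  s(s(s(c)))   [R1 at 1.1.1]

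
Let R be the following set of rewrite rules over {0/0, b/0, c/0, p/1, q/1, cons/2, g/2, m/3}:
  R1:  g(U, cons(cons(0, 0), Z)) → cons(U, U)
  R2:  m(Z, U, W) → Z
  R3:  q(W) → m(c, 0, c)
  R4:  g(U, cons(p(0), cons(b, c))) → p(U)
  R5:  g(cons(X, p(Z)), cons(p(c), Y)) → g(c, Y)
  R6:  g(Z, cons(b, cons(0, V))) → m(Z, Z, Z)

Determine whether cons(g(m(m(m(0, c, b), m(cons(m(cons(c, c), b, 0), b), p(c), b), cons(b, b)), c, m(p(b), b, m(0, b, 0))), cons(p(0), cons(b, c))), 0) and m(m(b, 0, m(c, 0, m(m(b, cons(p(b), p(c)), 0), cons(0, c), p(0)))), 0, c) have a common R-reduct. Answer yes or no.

Reduce t₁ = cons(g(m(m(m(0, c, b), m(cons(m(cons(c, c), b, 0), b), p(c), b), cons(b, b)), c, m(p(b), b, m(0, b, 0))), cons(p(0), cons(b, c))), 0):
1. cons(g(m(m(m(0, c, b), m(cons(m(cons(c, c), b, 0), b), p(c), b), cons(b, b)), c, m(p(b), b, m(0, b, 0))), cons(p(0), cons(b, c))), 0)  →  cons(p(m(m(m(0, c, b), m(cons(m(cons(c, c), b, 0), b), p(c), b), cons(b, b)), c, m(p(b), b, m(0, b, 0)))), 0)   [R4 at 1]
2. cons(p(m(m(m(0, c, b), m(cons(m(cons(c, c), b, 0), b), p(c), b), cons(b, b)), c, m(p(b), b, m(0, b, 0)))), 0)  →  cons(p(m(m(0, c, b), m(cons(m(cons(c, c), b, 0), b), p(c), b), cons(b, b))), 0)   [R2 at 1.1]
3. cons(p(m(m(0, c, b), m(cons(m(cons(c, c), b, 0), b), p(c), b), cons(b, b))), 0)  →  cons(p(m(0, c, b)), 0)   [R2 at 1.1]
4. cons(p(m(0, c, b)), 0)  →  cons(p(0), 0)   [R2 at 1.1]

Reduce t₂ = m(m(b, 0, m(c, 0, m(m(b, cons(p(b), p(c)), 0), cons(0, c), p(0)))), 0, c):
1. m(m(b, 0, m(c, 0, m(m(b, cons(p(b), p(c)), 0), cons(0, c), p(0)))), 0, c)  →  m(b, 0, m(c, 0, m(m(b, cons(p(b), p(c)), 0), cons(0, c), p(0))))   [R2 at ε]
2. m(b, 0, m(c, 0, m(m(b, cons(p(b), p(c)), 0), cons(0, c), p(0))))  →  b   [R2 at ε]

no — NF(t₁) = cons(p(0), 0), NF(t₂) = b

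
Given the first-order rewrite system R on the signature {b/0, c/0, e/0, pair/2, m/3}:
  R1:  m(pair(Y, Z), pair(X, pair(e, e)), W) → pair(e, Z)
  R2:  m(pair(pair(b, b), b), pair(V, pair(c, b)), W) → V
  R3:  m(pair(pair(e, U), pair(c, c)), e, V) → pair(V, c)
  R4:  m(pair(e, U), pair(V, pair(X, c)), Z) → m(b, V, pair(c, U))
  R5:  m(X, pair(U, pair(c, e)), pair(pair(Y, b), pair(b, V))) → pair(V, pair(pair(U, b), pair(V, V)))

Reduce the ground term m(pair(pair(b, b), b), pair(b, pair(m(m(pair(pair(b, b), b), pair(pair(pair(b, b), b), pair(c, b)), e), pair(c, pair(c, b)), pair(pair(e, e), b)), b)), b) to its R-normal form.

b

1. m(pair(pair(b, b), b), pair(b, pair(m(m(pair(pair(b, b), b), pair(pair(pair(b, b), b), pair(c, b)), e), pair(c, pair(c, b)), pair(pair(e, e), b)), b)), b)  →  m(pair(pair(b, b), b), pair(b, pair(m(pair(pair(b, b), b), pair(c, pair(c, b)), pair(pair(e, e), b)), b)), b)   [R2 at 2.2.1.1]
2. m(pair(pair(b, b), b), pair(b, pair(m(pair(pair(b, b), b), pair(c, pair(c, b)), pair(pair(e, e), b)), b)), b)  →  m(pair(pair(b, b), b), pair(b, pair(c, b)), b)   [R2 at 2.2.1]
3. m(pair(pair(b, b), b), pair(b, pair(c, b)), b)  →  b   [R2 at ε]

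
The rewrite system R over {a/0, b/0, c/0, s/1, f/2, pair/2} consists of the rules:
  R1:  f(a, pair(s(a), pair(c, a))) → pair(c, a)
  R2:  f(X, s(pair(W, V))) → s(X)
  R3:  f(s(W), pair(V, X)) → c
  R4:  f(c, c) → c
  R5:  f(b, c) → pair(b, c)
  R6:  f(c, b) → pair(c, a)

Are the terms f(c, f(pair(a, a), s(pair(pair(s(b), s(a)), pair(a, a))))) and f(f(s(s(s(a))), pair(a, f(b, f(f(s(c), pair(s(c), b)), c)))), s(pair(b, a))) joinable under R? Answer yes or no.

yes — NF(t₁) = s(c), NF(t₂) = s(c)

Reduce t₁ = f(c, f(pair(a, a), s(pair(pair(s(b), s(a)), pair(a, a))))):
1. f(c, f(pair(a, a), s(pair(pair(s(b), s(a)), pair(a, a)))))  →  f(c, s(pair(a, a)))   [R2 at 2]
2. f(c, s(pair(a, a)))  →  s(c)   [R2 at ε]

Reduce t₂ = f(f(s(s(s(a))), pair(a, f(b, f(f(s(c), pair(s(c), b)), c)))), s(pair(b, a))):
1. f(f(s(s(s(a))), pair(a, f(b, f(f(s(c), pair(s(c), b)), c)))), s(pair(b, a)))  →  s(f(s(s(s(a))), pair(a, f(b, f(f(s(c), pair(s(c), b)), c)))))   [R2 at ε]
2. s(f(s(s(s(a))), pair(a, f(b, f(f(s(c), pair(s(c), b)), c)))))  →  s(c)   [R3 at 1]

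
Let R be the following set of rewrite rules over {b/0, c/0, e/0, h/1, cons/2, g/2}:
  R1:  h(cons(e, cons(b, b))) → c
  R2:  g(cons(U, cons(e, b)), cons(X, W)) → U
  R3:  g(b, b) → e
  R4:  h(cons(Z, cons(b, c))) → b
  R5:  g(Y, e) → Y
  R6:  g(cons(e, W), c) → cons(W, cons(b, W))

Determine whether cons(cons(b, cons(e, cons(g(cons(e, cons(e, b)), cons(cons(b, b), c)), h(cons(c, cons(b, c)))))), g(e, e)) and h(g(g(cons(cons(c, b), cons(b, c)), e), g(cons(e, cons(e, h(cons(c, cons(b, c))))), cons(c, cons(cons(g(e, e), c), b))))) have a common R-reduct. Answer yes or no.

no — NF(t₁) = cons(cons(b, cons(e, cons(e, b))), e), NF(t₂) = b

Reduce t₁ = cons(cons(b, cons(e, cons(g(cons(e, cons(e, b)), cons(cons(b, b), c)), h(cons(c, cons(b, c)))))), g(e, e)):
1. cons(cons(b, cons(e, cons(g(cons(e, cons(e, b)), cons(cons(b, b), c)), h(cons(c, cons(b, c)))))), g(e, e))  →  cons(cons(b, cons(e, cons(e, h(cons(c, cons(b, c)))))), g(e, e))   [R2 at 1.2.2.1]
2. cons(cons(b, cons(e, cons(e, h(cons(c, cons(b, c)))))), g(e, e))  →  cons(cons(b, cons(e, cons(e, b))), g(e, e))   [R4 at 1.2.2.2]
3. cons(cons(b, cons(e, cons(e, b))), g(e, e))  →  cons(cons(b, cons(e, cons(e, b))), e)   [R5 at 2]

Reduce t₂ = h(g(g(cons(cons(c, b), cons(b, c)), e), g(cons(e, cons(e, h(cons(c, cons(b, c))))), cons(c, cons(cons(g(e, e), c), b))))):
1. h(g(g(cons(cons(c, b), cons(b, c)), e), g(cons(e, cons(e, h(cons(c, cons(b, c))))), cons(c, cons(cons(g(e, e), c), b)))))  →  h(g(cons(cons(c, b), cons(b, c)), g(cons(e, cons(e, h(cons(c, cons(b, c))))), cons(c, cons(cons(g(e, e), c), b)))))   [R5 at 1.1]
2. h(g(cons(cons(c, b), cons(b, c)), g(cons(e, cons(e, h(cons(c, cons(b, c))))), cons(c, cons(cons(g(e, e), c), b)))))  →  h(g(cons(cons(c, b), cons(b, c)), g(cons(e, cons(e, b)), cons(c, cons(cons(g(e, e), c), b)))))   [R4 at 1.2.1.2.2]
3. h(g(cons(cons(c, b), cons(b, c)), g(cons(e, cons(e, b)), cons(c, cons(cons(g(e, e), c), b)))))  →  h(g(cons(cons(c, b), cons(b, c)), e))   [R2 at 1.2]
4. h(g(cons(cons(c, b), cons(b, c)), e))  →  h(cons(cons(c, b), cons(b, c)))   [R5 at 1]
5. h(cons(cons(c, b), cons(b, c)))  →  b   [R4 at ε]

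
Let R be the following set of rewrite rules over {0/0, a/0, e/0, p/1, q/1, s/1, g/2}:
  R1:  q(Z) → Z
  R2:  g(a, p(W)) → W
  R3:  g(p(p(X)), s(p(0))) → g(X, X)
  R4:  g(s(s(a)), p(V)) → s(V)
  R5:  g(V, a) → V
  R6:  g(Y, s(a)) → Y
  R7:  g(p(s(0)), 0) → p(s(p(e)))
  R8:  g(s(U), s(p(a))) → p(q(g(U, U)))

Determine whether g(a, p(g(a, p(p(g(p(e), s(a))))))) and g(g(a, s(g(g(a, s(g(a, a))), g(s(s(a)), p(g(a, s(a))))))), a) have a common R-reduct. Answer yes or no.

no — NF(t₁) = p(p(e)), NF(t₂) = a

Reduce t₁ = g(a, p(g(a, p(p(g(p(e), s(a))))))):
1. g(a, p(g(a, p(p(g(p(e), s(a)))))))  →  g(a, p(p(g(p(e), s(a)))))   [R2 at ε]
2. g(a, p(p(g(p(e), s(a)))))  →  p(g(p(e), s(a)))   [R2 at ε]
3. p(g(p(e), s(a)))  →  p(p(e))   [R6 at 1]

Reduce t₂ = g(g(a, s(g(g(a, s(g(a, a))), g(s(s(a)), p(g(a, s(a))))))), a):
1. g(g(a, s(g(g(a, s(g(a, a))), g(s(s(a)), p(g(a, s(a))))))), a)  →  g(a, s(g(g(a, s(g(a, a))), g(s(s(a)), p(g(a, s(a)))))))   [R5 at ε]
2. g(a, s(g(g(a, s(g(a, a))), g(s(s(a)), p(g(a, s(a)))))))  →  g(a, s(g(g(a, s(a)), g(s(s(a)), p(g(a, s(a)))))))   [R5 at 2.1.1.2.1]
3. g(a, s(g(g(a, s(a)), g(s(s(a)), p(g(a, s(a)))))))  →  g(a, s(g(a, g(s(s(a)), p(g(a, s(a)))))))   [R6 at 2.1.1]
4. g(a, s(g(a, g(s(s(a)), p(g(a, s(a)))))))  →  g(a, s(g(a, s(g(a, s(a))))))   [R4 at 2.1.2]
5. g(a, s(g(a, s(g(a, s(a))))))  →  g(a, s(g(a, s(a))))   [R6 at 2.1.2.1]
6. g(a, s(g(a, s(a))))  →  g(a, s(a))   [R6 at 2.1]
7. g(a, s(a))  →  a   [R6 at ε]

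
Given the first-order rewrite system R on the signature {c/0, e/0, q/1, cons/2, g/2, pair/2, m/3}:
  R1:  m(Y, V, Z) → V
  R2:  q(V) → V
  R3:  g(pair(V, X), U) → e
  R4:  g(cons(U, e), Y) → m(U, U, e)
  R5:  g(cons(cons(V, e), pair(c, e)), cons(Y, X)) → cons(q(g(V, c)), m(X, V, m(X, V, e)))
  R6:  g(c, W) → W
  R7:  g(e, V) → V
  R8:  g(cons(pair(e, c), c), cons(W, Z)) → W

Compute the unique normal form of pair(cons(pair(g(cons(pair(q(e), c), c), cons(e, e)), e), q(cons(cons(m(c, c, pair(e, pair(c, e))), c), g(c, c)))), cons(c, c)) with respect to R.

1. pair(cons(pair(g(cons(pair(q(e), c), c), cons(e, e)), e), q(cons(cons(m(c, c, pair(e, pair(c, e))), c), g(c, c)))), cons(c, c))  →  pair(cons(pair(g(cons(pair(e, c), c), cons(e, e)), e), q(cons(cons(m(c, c, pair(e, pair(c, e))), c), g(c, c)))), cons(c, c))   [R2 at 1.1.1.1.1.1]
2. pair(cons(pair(g(cons(pair(e, c), c), cons(e, e)), e), q(cons(cons(m(c, c, pair(e, pair(c, e))), c), g(c, c)))), cons(c, c))  →  pair(cons(pair(e, e), q(cons(cons(m(c, c, pair(e, pair(c, e))), c), g(c, c)))), cons(c, c))   [R8 at 1.1.1]
3. pair(cons(pair(e, e), q(cons(cons(m(c, c, pair(e, pair(c, e))), c), g(c, c)))), cons(c, c))  →  pair(cons(pair(e, e), cons(cons(m(c, c, pair(e, pair(c, e))), c), g(c, c))), cons(c, c))   [R2 at 1.2]
4. pair(cons(pair(e, e), cons(cons(m(c, c, pair(e, pair(c, e))), c), g(c, c))), cons(c, c))  →  pair(cons(pair(e, e), cons(cons(c, c), g(c, c))), cons(c, c))   [R1 at 1.2.1.1]
5. pair(cons(pair(e, e), cons(cons(c, c), g(c, c))), cons(c, c))  →  pair(cons(pair(e, e), cons(cons(c, c), c)), cons(c, c))   [R6 at 1.2.2]

pair(cons(pair(e, e), cons(cons(c, c), c)), cons(c, c))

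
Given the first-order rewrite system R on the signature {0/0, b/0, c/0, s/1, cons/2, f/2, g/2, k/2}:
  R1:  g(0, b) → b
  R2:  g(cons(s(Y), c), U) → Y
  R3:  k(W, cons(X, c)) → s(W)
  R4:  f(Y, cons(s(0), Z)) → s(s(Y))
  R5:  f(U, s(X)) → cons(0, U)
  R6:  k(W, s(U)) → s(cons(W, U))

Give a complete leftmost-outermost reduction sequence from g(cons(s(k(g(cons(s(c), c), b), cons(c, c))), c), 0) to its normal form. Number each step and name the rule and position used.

s(c)

1. g(cons(s(k(g(cons(s(c), c), b), cons(c, c))), c), 0)  →  k(g(cons(s(c), c), b), cons(c, c))   [R2 at ε]
2. k(g(cons(s(c), c), b), cons(c, c))  →  s(g(cons(s(c), c), b))   [R3 at ε]
3. s(g(cons(s(c), c), b))  →  s(c)   [R2 at 1]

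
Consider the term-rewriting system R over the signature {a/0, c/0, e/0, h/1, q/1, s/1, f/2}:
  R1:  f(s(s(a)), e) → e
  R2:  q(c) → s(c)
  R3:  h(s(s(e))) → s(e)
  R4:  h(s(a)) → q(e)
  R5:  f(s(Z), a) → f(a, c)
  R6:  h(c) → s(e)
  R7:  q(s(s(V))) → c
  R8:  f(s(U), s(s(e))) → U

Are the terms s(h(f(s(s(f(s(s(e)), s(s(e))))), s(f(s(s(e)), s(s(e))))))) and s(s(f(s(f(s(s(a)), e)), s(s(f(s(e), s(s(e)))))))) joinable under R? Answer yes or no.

Reduce t₁ = s(h(f(s(s(f(s(s(e)), s(s(e))))), s(f(s(s(e)), s(s(e))))))):
1. s(h(f(s(s(f(s(s(e)), s(s(e))))), s(f(s(s(e)), s(s(e)))))))  →  s(h(f(s(s(s(e))), s(f(s(s(e)), s(s(e)))))))   [R8 at 1.1.1.1.1]
2. s(h(f(s(s(s(e))), s(f(s(s(e)), s(s(e)))))))  →  s(h(f(s(s(s(e))), s(s(e)))))   [R8 at 1.1.2.1]
3. s(h(f(s(s(s(e))), s(s(e)))))  →  s(h(s(s(e))))   [R8 at 1.1]
4. s(h(s(s(e))))  →  s(s(e))   [R3 at 1]

Reduce t₂ = s(s(f(s(f(s(s(a)), e)), s(s(f(s(e), s(s(e)))))))):
1. s(s(f(s(f(s(s(a)), e)), s(s(f(s(e), s(s(e))))))))  →  s(s(f(s(e), s(s(f(s(e), s(s(e))))))))   [R1 at 1.1.1.1]
2. s(s(f(s(e), s(s(f(s(e), s(s(e))))))))  →  s(s(f(s(e), s(s(e)))))   [R8 at 1.1.2.1.1]
3. s(s(f(s(e), s(s(e)))))  →  s(s(e))   [R8 at 1.1]

yes — NF(t₁) = s(s(e)), NF(t₂) = s(s(e))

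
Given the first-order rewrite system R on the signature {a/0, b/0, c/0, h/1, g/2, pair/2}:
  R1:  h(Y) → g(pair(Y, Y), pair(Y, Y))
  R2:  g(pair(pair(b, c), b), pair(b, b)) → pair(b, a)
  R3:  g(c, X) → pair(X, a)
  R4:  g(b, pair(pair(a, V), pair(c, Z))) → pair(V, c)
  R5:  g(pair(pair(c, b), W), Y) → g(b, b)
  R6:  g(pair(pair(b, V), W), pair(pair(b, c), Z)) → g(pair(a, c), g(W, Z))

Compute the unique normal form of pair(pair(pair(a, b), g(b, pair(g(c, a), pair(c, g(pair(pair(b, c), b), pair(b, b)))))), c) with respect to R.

1. pair(pair(pair(a, b), g(b, pair(g(c, a), pair(c, g(pair(pair(b, c), b), pair(b, b)))))), c)  →  pair(pair(pair(a, b), g(b, pair(pair(a, a), pair(c, g(pair(pair(b, c), b), pair(b, b)))))), c)   [R3 at 1.2.2.1]
2. pair(pair(pair(a, b), g(b, pair(pair(a, a), pair(c, g(pair(pair(b, c), b), pair(b, b)))))), c)  →  pair(pair(pair(a, b), pair(a, c)), c)   [R4 at 1.2]

pair(pair(pair(a, b), pair(a, c)), c)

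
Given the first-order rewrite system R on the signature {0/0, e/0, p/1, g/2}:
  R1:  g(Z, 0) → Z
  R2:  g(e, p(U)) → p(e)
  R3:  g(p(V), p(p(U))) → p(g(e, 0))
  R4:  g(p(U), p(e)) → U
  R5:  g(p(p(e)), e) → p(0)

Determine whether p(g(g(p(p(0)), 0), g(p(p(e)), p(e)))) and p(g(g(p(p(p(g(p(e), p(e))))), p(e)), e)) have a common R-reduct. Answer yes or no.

yes — NF(t₁) = p(p(0)), NF(t₂) = p(p(0))

Reduce t₁ = p(g(g(p(p(0)), 0), g(p(p(e)), p(e)))):
1. p(g(g(p(p(0)), 0), g(p(p(e)), p(e))))  →  p(g(p(p(0)), g(p(p(e)), p(e))))   [R1 at 1.1]
2. p(g(p(p(0)), g(p(p(e)), p(e))))  →  p(g(p(p(0)), p(e)))   [R4 at 1.2]
3. p(g(p(p(0)), p(e)))  →  p(p(0))   [R4 at 1]

Reduce t₂ = p(g(g(p(p(p(g(p(e), p(e))))), p(e)), e)):
1. p(g(g(p(p(p(g(p(e), p(e))))), p(e)), e))  →  p(g(p(p(g(p(e), p(e)))), e))   [R4 at 1.1]
2. p(g(p(p(g(p(e), p(e)))), e))  →  p(g(p(p(e)), e))   [R4 at 1.1.1.1]
3. p(g(p(p(e)), e))  →  p(p(0))   [R5 at 1]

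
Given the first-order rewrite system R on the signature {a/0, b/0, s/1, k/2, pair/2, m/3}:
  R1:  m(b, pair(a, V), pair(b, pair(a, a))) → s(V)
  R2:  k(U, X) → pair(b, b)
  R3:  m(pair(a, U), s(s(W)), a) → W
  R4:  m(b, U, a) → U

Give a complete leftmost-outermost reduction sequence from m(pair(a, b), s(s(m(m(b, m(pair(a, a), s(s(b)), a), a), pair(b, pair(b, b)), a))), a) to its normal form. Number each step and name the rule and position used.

1. m(pair(a, b), s(s(m(m(b, m(pair(a, a), s(s(b)), a), a), pair(b, pair(b, b)), a))), a)  →  m(m(b, m(pair(a, a), s(s(b)), a), a), pair(b, pair(b, b)), a)   [R3 at ε]
2. m(m(b, m(pair(a, a), s(s(b)), a), a), pair(b, pair(b, b)), a)  →  m(m(pair(a, a), s(s(b)), a), pair(b, pair(b, b)), a)   [R4 at 1]
3. m(m(pair(a, a), s(s(b)), a), pair(b, pair(b, b)), a)  →  m(b, pair(b, pair(b, b)), a)   [R3 at 1]
4. m(b, pair(b, pair(b, b)), a)  →  pair(b, pair(b, b))   [R4 at ε]

pair(b, pair(b, b))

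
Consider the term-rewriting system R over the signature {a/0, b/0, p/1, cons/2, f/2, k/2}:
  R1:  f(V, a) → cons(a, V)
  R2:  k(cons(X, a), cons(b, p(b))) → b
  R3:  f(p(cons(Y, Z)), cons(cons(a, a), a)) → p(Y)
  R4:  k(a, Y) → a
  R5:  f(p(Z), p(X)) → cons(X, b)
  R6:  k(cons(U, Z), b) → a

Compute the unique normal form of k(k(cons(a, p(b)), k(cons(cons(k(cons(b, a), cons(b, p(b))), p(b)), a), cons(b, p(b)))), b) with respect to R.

a

1. k(k(cons(a, p(b)), k(cons(cons(k(cons(b, a), cons(b, p(b))), p(b)), a), cons(b, p(b)))), b)  →  k(k(cons(a, p(b)), b), b)   [R2 at 1.2]
2. k(k(cons(a, p(b)), b), b)  →  k(a, b)   [R6 at 1]
3. k(a, b)  →  a   [R4 at ε]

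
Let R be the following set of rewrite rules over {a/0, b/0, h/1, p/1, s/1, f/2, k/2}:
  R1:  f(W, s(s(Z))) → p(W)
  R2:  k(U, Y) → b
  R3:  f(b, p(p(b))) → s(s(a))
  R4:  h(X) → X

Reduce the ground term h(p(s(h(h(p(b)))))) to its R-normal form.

p(s(p(b)))

1. h(p(s(h(h(p(b))))))  →  p(s(h(h(p(b)))))   [R4 at ε]
2. p(s(h(h(p(b)))))  →  p(s(h(p(b))))   [R4 at 1.1]
3. p(s(h(p(b))))  →  p(s(p(b)))   [R4 at 1.1]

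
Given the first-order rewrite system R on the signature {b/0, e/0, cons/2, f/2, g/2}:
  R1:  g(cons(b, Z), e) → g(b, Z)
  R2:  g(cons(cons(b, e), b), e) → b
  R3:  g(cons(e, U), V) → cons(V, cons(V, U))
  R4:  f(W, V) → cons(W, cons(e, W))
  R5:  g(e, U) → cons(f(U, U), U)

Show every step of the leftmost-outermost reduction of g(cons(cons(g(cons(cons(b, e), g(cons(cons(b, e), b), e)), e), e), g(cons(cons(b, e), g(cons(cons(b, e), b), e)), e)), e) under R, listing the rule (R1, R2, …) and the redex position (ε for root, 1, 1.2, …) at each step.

1. g(cons(cons(g(cons(cons(b, e), g(cons(cons(b, e), b), e)), e), e), g(cons(cons(b, e), g(cons(cons(b, e), b), e)), e)), e)  →  g(cons(cons(g(cons(cons(b, e), b), e), e), g(cons(cons(b, e), g(cons(cons(b, e), b), e)), e)), e)   [R2 at 1.1.1.1.2]
2. g(cons(cons(g(cons(cons(b, e), b), e), e), g(cons(cons(b, e), g(cons(cons(b, e), b), e)), e)), e)  →  g(cons(cons(b, e), g(cons(cons(b, e), g(cons(cons(b, e), b), e)), e)), e)   [R2 at 1.1.1]
3. g(cons(cons(b, e), g(cons(cons(b, e), g(cons(cons(b, e), b), e)), e)), e)  →  g(cons(cons(b, e), g(cons(cons(b, e), b), e)), e)   [R2 at 1.2.1.2]
4. g(cons(cons(b, e), g(cons(cons(b, e), b), e)), e)  →  g(cons(cons(b, e), b), e)   [R2 at 1.2]
5. g(cons(cons(b, e), b), e)  →  b   [R2 at ε]

b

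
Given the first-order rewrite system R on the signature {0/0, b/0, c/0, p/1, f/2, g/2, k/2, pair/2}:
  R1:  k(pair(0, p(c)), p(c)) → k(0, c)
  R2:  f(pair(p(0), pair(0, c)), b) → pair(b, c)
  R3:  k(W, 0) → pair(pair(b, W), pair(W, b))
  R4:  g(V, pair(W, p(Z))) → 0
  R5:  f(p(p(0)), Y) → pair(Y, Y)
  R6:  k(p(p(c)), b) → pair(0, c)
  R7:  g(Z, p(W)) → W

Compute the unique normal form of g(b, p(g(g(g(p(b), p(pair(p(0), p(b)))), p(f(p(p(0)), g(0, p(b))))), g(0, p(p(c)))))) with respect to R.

1. g(b, p(g(g(g(p(b), p(pair(p(0), p(b)))), p(f(p(p(0)), g(0, p(b))))), g(0, p(p(c))))))  →  g(g(g(p(b), p(pair(p(0), p(b)))), p(f(p(p(0)), g(0, p(b))))), g(0, p(p(c))))   [R7 at ε]
2. g(g(g(p(b), p(pair(p(0), p(b)))), p(f(p(p(0)), g(0, p(b))))), g(0, p(p(c))))  →  g(f(p(p(0)), g(0, p(b))), g(0, p(p(c))))   [R7 at 1]
3. g(f(p(p(0)), g(0, p(b))), g(0, p(p(c))))  →  g(pair(g(0, p(b)), g(0, p(b))), g(0, p(p(c))))   [R5 at 1]
4. g(pair(g(0, p(b)), g(0, p(b))), g(0, p(p(c))))  →  g(pair(b, g(0, p(b))), g(0, p(p(c))))   [R7 at 1.1]
5. g(pair(b, g(0, p(b))), g(0, p(p(c))))  →  g(pair(b, b), g(0, p(p(c))))   [R7 at 1.2]
6. g(pair(b, b), g(0, p(p(c))))  →  g(pair(b, b), p(c))   [R7 at 2]
7. g(pair(b, b), p(c))  →  c   [R7 at ε]

c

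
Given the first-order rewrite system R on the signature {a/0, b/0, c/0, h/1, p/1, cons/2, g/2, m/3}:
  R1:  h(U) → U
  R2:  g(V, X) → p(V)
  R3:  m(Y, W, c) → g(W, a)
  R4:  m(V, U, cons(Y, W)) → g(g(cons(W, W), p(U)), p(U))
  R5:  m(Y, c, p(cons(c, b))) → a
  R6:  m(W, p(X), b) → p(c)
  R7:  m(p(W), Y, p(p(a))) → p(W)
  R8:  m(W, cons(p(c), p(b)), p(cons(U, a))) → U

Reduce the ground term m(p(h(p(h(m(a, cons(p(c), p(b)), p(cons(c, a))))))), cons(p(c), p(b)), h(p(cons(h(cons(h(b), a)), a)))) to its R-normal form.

cons(b, a)

1. m(p(h(p(h(m(a, cons(p(c), p(b)), p(cons(c, a))))))), cons(p(c), p(b)), h(p(cons(h(cons(h(b), a)), a))))  →  m(p(p(h(m(a, cons(p(c), p(b)), p(cons(c, a)))))), cons(p(c), p(b)), h(p(cons(h(cons(h(b), a)), a))))   [R1 at 1.1]
2. m(p(p(h(m(a, cons(p(c), p(b)), p(cons(c, a)))))), cons(p(c), p(b)), h(p(cons(h(cons(h(b), a)), a))))  →  m(p(p(m(a, cons(p(c), p(b)), p(cons(c, a))))), cons(p(c), p(b)), h(p(cons(h(cons(h(b), a)), a))))   [R1 at 1.1.1]
3. m(p(p(m(a, cons(p(c), p(b)), p(cons(c, a))))), cons(p(c), p(b)), h(p(cons(h(cons(h(b), a)), a))))  →  m(p(p(c)), cons(p(c), p(b)), h(p(cons(h(cons(h(b), a)), a))))   [R8 at 1.1.1]
4. m(p(p(c)), cons(p(c), p(b)), h(p(cons(h(cons(h(b), a)), a))))  →  m(p(p(c)), cons(p(c), p(b)), p(cons(h(cons(h(b), a)), a)))   [R1 at 3]
5. m(p(p(c)), cons(p(c), p(b)), p(cons(h(cons(h(b), a)), a)))  →  h(cons(h(b), a))   [R8 at ε]
6. h(cons(h(b), a))  →  cons(h(b), a)   [R1 at ε]
7. cons(h(b), a)  →  cons(b, a)   [R1 at 1]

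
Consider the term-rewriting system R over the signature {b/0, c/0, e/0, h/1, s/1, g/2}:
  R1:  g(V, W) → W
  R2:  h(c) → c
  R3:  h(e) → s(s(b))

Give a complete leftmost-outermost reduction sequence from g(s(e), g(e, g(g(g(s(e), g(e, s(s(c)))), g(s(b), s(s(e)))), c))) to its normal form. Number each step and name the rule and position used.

1. g(s(e), g(e, g(g(g(s(e), g(e, s(s(c)))), g(s(b), s(s(e)))), c)))  →  g(e, g(g(g(s(e), g(e, s(s(c)))), g(s(b), s(s(e)))), c))   [R1 at ε]
2. g(e, g(g(g(s(e), g(e, s(s(c)))), g(s(b), s(s(e)))), c))  →  g(g(g(s(e), g(e, s(s(c)))), g(s(b), s(s(e)))), c)   [R1 at ε]
3. g(g(g(s(e), g(e, s(s(c)))), g(s(b), s(s(e)))), c)  →  c   [R1 at ε]

c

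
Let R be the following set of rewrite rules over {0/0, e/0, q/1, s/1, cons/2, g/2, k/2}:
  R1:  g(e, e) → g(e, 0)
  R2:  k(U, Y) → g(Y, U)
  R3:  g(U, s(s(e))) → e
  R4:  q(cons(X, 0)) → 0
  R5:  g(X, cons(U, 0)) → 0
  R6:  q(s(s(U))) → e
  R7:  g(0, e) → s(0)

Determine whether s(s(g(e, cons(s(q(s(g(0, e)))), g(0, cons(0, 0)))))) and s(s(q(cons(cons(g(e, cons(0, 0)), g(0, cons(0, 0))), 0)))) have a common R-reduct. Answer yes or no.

yes — NF(t₁) = s(s(0)), NF(t₂) = s(s(0))

Reduce t₁ = s(s(g(e, cons(s(q(s(g(0, e)))), g(0, cons(0, 0)))))):
1. s(s(g(e, cons(s(q(s(g(0, e)))), g(0, cons(0, 0))))))  →  s(s(g(e, cons(s(q(s(s(0)))), g(0, cons(0, 0))))))   [R7 at 1.1.2.1.1.1.1]
2. s(s(g(e, cons(s(q(s(s(0)))), g(0, cons(0, 0))))))  →  s(s(g(e, cons(s(e), g(0, cons(0, 0))))))   [R6 at 1.1.2.1.1]
3. s(s(g(e, cons(s(e), g(0, cons(0, 0))))))  →  s(s(g(e, cons(s(e), 0))))   [R5 at 1.1.2.2]
4. s(s(g(e, cons(s(e), 0))))  →  s(s(0))   [R5 at 1.1]

Reduce t₂ = s(s(q(cons(cons(g(e, cons(0, 0)), g(0, cons(0, 0))), 0)))):
1. s(s(q(cons(cons(g(e, cons(0, 0)), g(0, cons(0, 0))), 0))))  →  s(s(0))   [R4 at 1.1]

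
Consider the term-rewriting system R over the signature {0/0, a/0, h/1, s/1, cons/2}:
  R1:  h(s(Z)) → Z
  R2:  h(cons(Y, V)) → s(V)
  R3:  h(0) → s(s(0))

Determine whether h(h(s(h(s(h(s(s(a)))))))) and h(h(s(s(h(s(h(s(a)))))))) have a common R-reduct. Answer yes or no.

yes — NF(t₁) = a, NF(t₂) = a

Reduce t₁ = h(h(s(h(s(h(s(s(a)))))))):
1. h(h(s(h(s(h(s(s(a))))))))  →  h(h(s(h(s(s(a))))))   [R1 at 1]
2. h(h(s(h(s(s(a))))))  →  h(h(s(s(a))))   [R1 at 1]
3. h(h(s(s(a))))  →  h(s(a))   [R1 at 1]
4. h(s(a))  →  a   [R1 at ε]

Reduce t₂ = h(h(s(s(h(s(h(s(a)))))))):
1. h(h(s(s(h(s(h(s(a))))))))  →  h(s(h(s(h(s(a))))))   [R1 at 1]
2. h(s(h(s(h(s(a))))))  →  h(s(h(s(a))))   [R1 at ε]
3. h(s(h(s(a))))  →  h(s(a))   [R1 at ε]
4. h(s(a))  →  a   [R1 at ε]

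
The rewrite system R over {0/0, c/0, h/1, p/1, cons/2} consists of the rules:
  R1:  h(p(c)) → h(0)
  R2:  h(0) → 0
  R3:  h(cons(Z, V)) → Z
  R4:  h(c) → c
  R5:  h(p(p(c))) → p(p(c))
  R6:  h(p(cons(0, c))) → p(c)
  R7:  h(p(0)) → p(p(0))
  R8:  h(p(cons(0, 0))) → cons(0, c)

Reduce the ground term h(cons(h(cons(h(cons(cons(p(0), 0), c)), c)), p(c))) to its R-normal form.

1. h(cons(h(cons(h(cons(cons(p(0), 0), c)), c)), p(c)))  →  h(cons(h(cons(cons(p(0), 0), c)), c))   [R3 at ε]
2. h(cons(h(cons(cons(p(0), 0), c)), c))  →  h(cons(cons(p(0), 0), c))   [R3 at ε]
3. h(cons(cons(p(0), 0), c))  →  cons(p(0), 0)   [R3 at ε]

cons(p(0), 0)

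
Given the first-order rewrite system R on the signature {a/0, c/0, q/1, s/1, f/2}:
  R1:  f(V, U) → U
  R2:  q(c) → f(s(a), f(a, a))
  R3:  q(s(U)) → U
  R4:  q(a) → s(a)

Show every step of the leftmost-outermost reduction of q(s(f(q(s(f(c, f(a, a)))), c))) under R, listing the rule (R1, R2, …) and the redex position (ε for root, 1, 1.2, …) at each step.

1. q(s(f(q(s(f(c, f(a, a)))), c)))  →  f(q(s(f(c, f(a, a)))), c)   [R3 at ε]
2. f(q(s(f(c, f(a, a)))), c)  →  c   [R1 at ε]

c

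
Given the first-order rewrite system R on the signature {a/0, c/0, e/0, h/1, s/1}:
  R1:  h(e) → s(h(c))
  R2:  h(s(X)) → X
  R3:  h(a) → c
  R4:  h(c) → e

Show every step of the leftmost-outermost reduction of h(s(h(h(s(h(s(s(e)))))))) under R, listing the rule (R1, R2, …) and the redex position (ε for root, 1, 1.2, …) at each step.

e

1. h(s(h(h(s(h(s(s(e))))))))  →  h(h(s(h(s(s(e))))))   [R2 at ε]
2. h(h(s(h(s(s(e))))))  →  h(h(s(s(e))))   [R2 at 1]
3. h(h(s(s(e))))  →  h(s(e))   [R2 at 1]
4. h(s(e))  →  e   [R2 at ε]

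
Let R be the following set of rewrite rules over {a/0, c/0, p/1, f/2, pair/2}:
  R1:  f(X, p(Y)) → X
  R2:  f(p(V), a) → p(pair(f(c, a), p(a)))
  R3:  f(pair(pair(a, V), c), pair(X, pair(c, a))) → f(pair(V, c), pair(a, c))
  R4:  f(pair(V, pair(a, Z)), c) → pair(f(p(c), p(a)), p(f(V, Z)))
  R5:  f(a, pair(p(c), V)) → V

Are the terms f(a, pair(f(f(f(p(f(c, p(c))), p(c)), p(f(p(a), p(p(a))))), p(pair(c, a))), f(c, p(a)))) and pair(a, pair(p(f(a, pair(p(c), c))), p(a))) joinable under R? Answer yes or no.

Reduce t₁ = f(a, pair(f(f(f(p(f(c, p(c))), p(c)), p(f(p(a), p(p(a))))), p(pair(c, a))), f(c, p(a)))):
1. f(a, pair(f(f(f(p(f(c, p(c))), p(c)), p(f(p(a), p(p(a))))), p(pair(c, a))), f(c, p(a))))  →  f(a, pair(f(f(p(f(c, p(c))), p(c)), p(f(p(a), p(p(a))))), f(c, p(a))))   [R1 at 2.1]
2. f(a, pair(f(f(p(f(c, p(c))), p(c)), p(f(p(a), p(p(a))))), f(c, p(a))))  →  f(a, pair(f(p(f(c, p(c))), p(c)), f(c, p(a))))   [R1 at 2.1]
3. f(a, pair(f(p(f(c, p(c))), p(c)), f(c, p(a))))  →  f(a, pair(p(f(c, p(c))), f(c, p(a))))   [R1 at 2.1]
4. f(a, pair(p(f(c, p(c))), f(c, p(a))))  →  f(a, pair(p(c), f(c, p(a))))   [R1 at 2.1.1]
5. f(a, pair(p(c), f(c, p(a))))  →  f(c, p(a))   [R5 at ε]
6. f(c, p(a))  →  c   [R1 at ε]

Reduce t₂ = pair(a, pair(p(f(a, pair(p(c), c))), p(a))):
1. pair(a, pair(p(f(a, pair(p(c), c))), p(a)))  →  pair(a, pair(p(c), p(a)))   [R5 at 2.1.1]

no — NF(t₁) = c, NF(t₂) = pair(a, pair(p(c), p(a)))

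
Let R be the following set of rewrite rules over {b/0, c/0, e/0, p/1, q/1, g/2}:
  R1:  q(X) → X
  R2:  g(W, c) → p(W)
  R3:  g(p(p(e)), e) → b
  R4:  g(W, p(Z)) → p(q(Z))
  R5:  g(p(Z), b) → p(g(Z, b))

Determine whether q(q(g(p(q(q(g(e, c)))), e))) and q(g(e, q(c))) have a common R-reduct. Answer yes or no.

Reduce t₁ = q(q(g(p(q(q(g(e, c)))), e))):
1. q(q(g(p(q(q(g(e, c)))), e)))  →  q(g(p(q(q(g(e, c)))), e))   [R1 at ε]
2. q(g(p(q(q(g(e, c)))), e))  →  g(p(q(q(g(e, c)))), e)   [R1 at ε]
3. g(p(q(q(g(e, c)))), e)  →  g(p(q(g(e, c))), e)   [R1 at 1.1]
4. g(p(q(g(e, c))), e)  →  g(p(g(e, c)), e)   [R1 at 1.1]
5. g(p(g(e, c)), e)  →  g(p(p(e)), e)   [R2 at 1.1]
6. g(p(p(e)), e)  →  b   [R3 at ε]

Reduce t₂ = q(g(e, q(c))):
1. q(g(e, q(c)))  →  g(e, q(c))   [R1 at ε]
2. g(e, q(c))  →  g(e, c)   [R1 at 2]
3. g(e, c)  →  p(e)   [R2 at ε]

no — NF(t₁) = b, NF(t₂) = p(e)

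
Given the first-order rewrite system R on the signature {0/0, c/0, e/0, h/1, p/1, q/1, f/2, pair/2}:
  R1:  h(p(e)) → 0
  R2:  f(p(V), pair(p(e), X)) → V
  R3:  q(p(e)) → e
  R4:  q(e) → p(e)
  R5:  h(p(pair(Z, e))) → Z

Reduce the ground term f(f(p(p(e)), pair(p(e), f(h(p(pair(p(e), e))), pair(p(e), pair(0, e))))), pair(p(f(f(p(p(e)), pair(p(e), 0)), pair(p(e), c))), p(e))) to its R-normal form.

1. f(f(p(p(e)), pair(p(e), f(h(p(pair(p(e), e))), pair(p(e), pair(0, e))))), pair(p(f(f(p(p(e)), pair(p(e), 0)), pair(p(e), c))), p(e)))  →  f(p(e), pair(p(f(f(p(p(e)), pair(p(e), 0)), pair(p(e), c))), p(e)))   [R2 at 1]
2. f(p(e), pair(p(f(f(p(p(e)), pair(p(e), 0)), pair(p(e), c))), p(e)))  →  f(p(e), pair(p(f(p(e), pair(p(e), c))), p(e)))   [R2 at 2.1.1.1]
3. f(p(e), pair(p(f(p(e), pair(p(e), c))), p(e)))  →  f(p(e), pair(p(e), p(e)))   [R2 at 2.1.1]
4. f(p(e), pair(p(e), p(e)))  →  e   [R2 at ε]

e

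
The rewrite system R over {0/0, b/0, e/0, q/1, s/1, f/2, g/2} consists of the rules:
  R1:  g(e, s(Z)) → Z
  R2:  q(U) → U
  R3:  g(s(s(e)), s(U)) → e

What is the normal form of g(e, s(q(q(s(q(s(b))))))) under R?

s(s(b))

1. g(e, s(q(q(s(q(s(b)))))))  →  q(q(s(q(s(b)))))   [R1 at ε]
2. q(q(s(q(s(b)))))  →  q(s(q(s(b))))   [R2 at ε]
3. q(s(q(s(b))))  →  s(q(s(b)))   [R2 at ε]
4. s(q(s(b)))  →  s(s(b))   [R2 at 1]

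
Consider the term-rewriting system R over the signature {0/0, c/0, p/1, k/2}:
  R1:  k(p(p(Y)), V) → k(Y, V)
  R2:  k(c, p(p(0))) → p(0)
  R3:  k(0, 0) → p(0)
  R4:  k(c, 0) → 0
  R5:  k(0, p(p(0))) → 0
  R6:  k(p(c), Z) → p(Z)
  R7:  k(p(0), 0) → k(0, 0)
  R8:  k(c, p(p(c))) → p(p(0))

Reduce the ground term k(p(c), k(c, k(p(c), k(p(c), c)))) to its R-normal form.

1. k(p(c), k(c, k(p(c), k(p(c), c))))  →  p(k(c, k(p(c), k(p(c), c))))   [R6 at ε]
2. p(k(c, k(p(c), k(p(c), c))))  →  p(k(c, p(k(p(c), c))))   [R6 at 1.2]
3. p(k(c, p(k(p(c), c))))  →  p(k(c, p(p(c))))   [R6 at 1.2.1]
4. p(k(c, p(p(c))))  →  p(p(p(0)))   [R8 at 1]

p(p(p(0)))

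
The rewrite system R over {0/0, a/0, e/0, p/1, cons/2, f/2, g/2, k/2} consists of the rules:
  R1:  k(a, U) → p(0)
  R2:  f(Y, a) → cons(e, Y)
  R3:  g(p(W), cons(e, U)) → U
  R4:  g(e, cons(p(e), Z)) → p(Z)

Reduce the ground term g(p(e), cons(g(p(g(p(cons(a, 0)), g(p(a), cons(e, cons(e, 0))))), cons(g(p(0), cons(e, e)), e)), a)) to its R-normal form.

a

1. g(p(e), cons(g(p(g(p(cons(a, 0)), g(p(a), cons(e, cons(e, 0))))), cons(g(p(0), cons(e, e)), e)), a))  →  g(p(e), cons(g(p(g(p(cons(a, 0)), cons(e, 0))), cons(g(p(0), cons(e, e)), e)), a))   [R3 at 2.1.1.1.2]
2. g(p(e), cons(g(p(g(p(cons(a, 0)), cons(e, 0))), cons(g(p(0), cons(e, e)), e)), a))  →  g(p(e), cons(g(p(0), cons(g(p(0), cons(e, e)), e)), a))   [R3 at 2.1.1.1]
3. g(p(e), cons(g(p(0), cons(g(p(0), cons(e, e)), e)), a))  →  g(p(e), cons(g(p(0), cons(e, e)), a))   [R3 at 2.1.2.1]
4. g(p(e), cons(g(p(0), cons(e, e)), a))  →  g(p(e), cons(e, a))   [R3 at 2.1]
5. g(p(e), cons(e, a))  →  a   [R3 at ε]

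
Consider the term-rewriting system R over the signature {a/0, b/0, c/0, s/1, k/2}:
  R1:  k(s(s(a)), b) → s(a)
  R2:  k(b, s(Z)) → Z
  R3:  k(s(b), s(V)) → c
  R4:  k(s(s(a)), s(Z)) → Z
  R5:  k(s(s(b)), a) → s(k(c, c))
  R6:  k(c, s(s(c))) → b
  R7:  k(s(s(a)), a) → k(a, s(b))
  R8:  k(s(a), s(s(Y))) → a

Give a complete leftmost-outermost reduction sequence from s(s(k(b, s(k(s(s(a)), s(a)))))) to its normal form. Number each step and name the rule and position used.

1. s(s(k(b, s(k(s(s(a)), s(a))))))  →  s(s(k(s(s(a)), s(a))))   [R2 at 1.1]
2. s(s(k(s(s(a)), s(a))))  →  s(s(a))   [R4 at 1.1]

s(s(a))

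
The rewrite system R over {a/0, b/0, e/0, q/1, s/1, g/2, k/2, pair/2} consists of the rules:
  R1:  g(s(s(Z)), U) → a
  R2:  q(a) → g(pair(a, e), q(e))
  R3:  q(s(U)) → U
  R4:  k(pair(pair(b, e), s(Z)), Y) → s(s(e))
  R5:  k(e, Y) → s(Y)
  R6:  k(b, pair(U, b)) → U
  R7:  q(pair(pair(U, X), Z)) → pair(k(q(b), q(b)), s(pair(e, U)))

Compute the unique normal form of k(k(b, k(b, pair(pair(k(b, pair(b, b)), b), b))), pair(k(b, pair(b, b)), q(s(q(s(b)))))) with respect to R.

b

1. k(k(b, k(b, pair(pair(k(b, pair(b, b)), b), b))), pair(k(b, pair(b, b)), q(s(q(s(b))))))  →  k(k(b, pair(k(b, pair(b, b)), b)), pair(k(b, pair(b, b)), q(s(q(s(b))))))   [R6 at 1.2]
2. k(k(b, pair(k(b, pair(b, b)), b)), pair(k(b, pair(b, b)), q(s(q(s(b))))))  →  k(k(b, pair(b, b)), pair(k(b, pair(b, b)), q(s(q(s(b))))))   [R6 at 1]
3. k(k(b, pair(b, b)), pair(k(b, pair(b, b)), q(s(q(s(b))))))  →  k(b, pair(k(b, pair(b, b)), q(s(q(s(b))))))   [R6 at 1]
4. k(b, pair(k(b, pair(b, b)), q(s(q(s(b))))))  →  k(b, pair(b, q(s(q(s(b))))))   [R6 at 2.1]
5. k(b, pair(b, q(s(q(s(b))))))  →  k(b, pair(b, q(s(b))))   [R3 at 2.2]
6. k(b, pair(b, q(s(b))))  →  k(b, pair(b, b))   [R3 at 2.2]
7. k(b, pair(b, b))  →  b   [R6 at ε]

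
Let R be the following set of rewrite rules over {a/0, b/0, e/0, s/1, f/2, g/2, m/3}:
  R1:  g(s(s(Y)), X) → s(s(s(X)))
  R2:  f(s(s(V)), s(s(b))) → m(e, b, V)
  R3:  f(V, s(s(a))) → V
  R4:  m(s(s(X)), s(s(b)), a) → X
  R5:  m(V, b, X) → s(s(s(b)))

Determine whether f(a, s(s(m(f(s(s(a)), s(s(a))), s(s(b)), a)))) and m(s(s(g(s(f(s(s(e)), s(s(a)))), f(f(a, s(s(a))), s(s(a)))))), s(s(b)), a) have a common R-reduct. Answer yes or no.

no — NF(t₁) = a, NF(t₂) = s(s(s(a)))

Reduce t₁ = f(a, s(s(m(f(s(s(a)), s(s(a))), s(s(b)), a)))):
1. f(a, s(s(m(f(s(s(a)), s(s(a))), s(s(b)), a))))  →  f(a, s(s(m(s(s(a)), s(s(b)), a))))   [R3 at 2.1.1.1]
2. f(a, s(s(m(s(s(a)), s(s(b)), a))))  →  f(a, s(s(a)))   [R4 at 2.1.1]
3. f(a, s(s(a)))  →  a   [R3 at ε]

Reduce t₂ = m(s(s(g(s(f(s(s(e)), s(s(a)))), f(f(a, s(s(a))), s(s(a)))))), s(s(b)), a):
1. m(s(s(g(s(f(s(s(e)), s(s(a)))), f(f(a, s(s(a))), s(s(a)))))), s(s(b)), a)  →  g(s(f(s(s(e)), s(s(a)))), f(f(a, s(s(a))), s(s(a))))   [R4 at ε]
2. g(s(f(s(s(e)), s(s(a)))), f(f(a, s(s(a))), s(s(a))))  →  g(s(s(s(e))), f(f(a, s(s(a))), s(s(a))))   [R3 at 1.1]
3. g(s(s(s(e))), f(f(a, s(s(a))), s(s(a))))  →  s(s(s(f(f(a, s(s(a))), s(s(a))))))   [R1 at ε]
4. s(s(s(f(f(a, s(s(a))), s(s(a))))))  →  s(s(s(f(a, s(s(a))))))   [R3 at 1.1.1]
5. s(s(s(f(a, s(s(a))))))  →  s(s(s(a)))   [R3 at 1.1.1]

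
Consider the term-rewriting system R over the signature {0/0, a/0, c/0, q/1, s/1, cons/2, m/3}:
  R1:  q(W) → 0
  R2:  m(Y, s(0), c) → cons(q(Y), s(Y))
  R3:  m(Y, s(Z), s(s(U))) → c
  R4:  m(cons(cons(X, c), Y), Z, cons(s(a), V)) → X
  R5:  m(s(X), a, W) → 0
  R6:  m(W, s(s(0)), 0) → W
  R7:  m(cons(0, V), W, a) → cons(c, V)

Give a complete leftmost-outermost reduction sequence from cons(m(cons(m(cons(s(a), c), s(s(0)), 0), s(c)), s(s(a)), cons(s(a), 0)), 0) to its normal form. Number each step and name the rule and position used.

1. cons(m(cons(m(cons(s(a), c), s(s(0)), 0), s(c)), s(s(a)), cons(s(a), 0)), 0)  →  cons(m(cons(cons(s(a), c), s(c)), s(s(a)), cons(s(a), 0)), 0)   [R6 at 1.1.1]
2. cons(m(cons(cons(s(a), c), s(c)), s(s(a)), cons(s(a), 0)), 0)  →  cons(s(a), 0)   [R4 at 1]

cons(s(a), 0)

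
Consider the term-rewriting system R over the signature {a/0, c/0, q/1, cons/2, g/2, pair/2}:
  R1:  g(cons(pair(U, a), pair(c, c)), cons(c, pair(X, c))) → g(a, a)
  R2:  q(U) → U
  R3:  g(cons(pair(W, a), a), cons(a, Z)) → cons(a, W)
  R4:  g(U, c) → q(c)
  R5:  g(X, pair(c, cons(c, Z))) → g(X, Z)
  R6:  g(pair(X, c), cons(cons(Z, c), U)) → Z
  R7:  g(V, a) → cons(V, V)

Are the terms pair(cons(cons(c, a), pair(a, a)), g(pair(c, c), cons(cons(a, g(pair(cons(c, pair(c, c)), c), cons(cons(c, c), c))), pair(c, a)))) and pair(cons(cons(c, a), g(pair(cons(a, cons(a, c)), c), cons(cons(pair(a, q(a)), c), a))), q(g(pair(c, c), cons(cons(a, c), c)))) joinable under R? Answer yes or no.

Reduce t₁ = pair(cons(cons(c, a), pair(a, a)), g(pair(c, c), cons(cons(a, g(pair(cons(c, pair(c, c)), c), cons(cons(c, c), c))), pair(c, a)))):
1. pair(cons(cons(c, a), pair(a, a)), g(pair(c, c), cons(cons(a, g(pair(cons(c, pair(c, c)), c), cons(cons(c, c), c))), pair(c, a))))  →  pair(cons(cons(c, a), pair(a, a)), g(pair(c, c), cons(cons(a, c), pair(c, a))))   [R6 at 2.2.1.2]
2. pair(cons(cons(c, a), pair(a, a)), g(pair(c, c), cons(cons(a, c), pair(c, a))))  →  pair(cons(cons(c, a), pair(a, a)), a)   [R6 at 2]

Reduce t₂ = pair(cons(cons(c, a), g(pair(cons(a, cons(a, c)), c), cons(cons(pair(a, q(a)), c), a))), q(g(pair(c, c), cons(cons(a, c), c)))):
1. pair(cons(cons(c, a), g(pair(cons(a, cons(a, c)), c), cons(cons(pair(a, q(a)), c), a))), q(g(pair(c, c), cons(cons(a, c), c))))  →  pair(cons(cons(c, a), pair(a, q(a))), q(g(pair(c, c), cons(cons(a, c), c))))   [R6 at 1.2]
2. pair(cons(cons(c, a), pair(a, q(a))), q(g(pair(c, c), cons(cons(a, c), c))))  →  pair(cons(cons(c, a), pair(a, a)), q(g(pair(c, c), cons(cons(a, c), c))))   [R2 at 1.2.2]
3. pair(cons(cons(c, a), pair(a, a)), q(g(pair(c, c), cons(cons(a, c), c))))  →  pair(cons(cons(c, a), pair(a, a)), g(pair(c, c), cons(cons(a, c), c)))   [R2 at 2]
4. pair(cons(cons(c, a), pair(a, a)), g(pair(c, c), cons(cons(a, c), c)))  →  pair(cons(cons(c, a), pair(a, a)), a)   [R6 at 2]

yes — NF(t₁) = pair(cons(cons(c, a), pair(a, a)), a), NF(t₂) = pair(cons(cons(c, a), pair(a, a)), a)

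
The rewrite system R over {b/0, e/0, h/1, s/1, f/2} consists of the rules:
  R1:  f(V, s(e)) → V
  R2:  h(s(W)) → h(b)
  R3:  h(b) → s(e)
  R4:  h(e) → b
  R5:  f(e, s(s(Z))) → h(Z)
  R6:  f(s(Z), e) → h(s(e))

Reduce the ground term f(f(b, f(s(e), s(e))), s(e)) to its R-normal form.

1. f(f(b, f(s(e), s(e))), s(e))  →  f(b, f(s(e), s(e)))   [R1 at ε]
2. f(b, f(s(e), s(e)))  →  f(b, s(e))   [R1 at 2]
3. f(b, s(e))  →  b   [R1 at ε]

b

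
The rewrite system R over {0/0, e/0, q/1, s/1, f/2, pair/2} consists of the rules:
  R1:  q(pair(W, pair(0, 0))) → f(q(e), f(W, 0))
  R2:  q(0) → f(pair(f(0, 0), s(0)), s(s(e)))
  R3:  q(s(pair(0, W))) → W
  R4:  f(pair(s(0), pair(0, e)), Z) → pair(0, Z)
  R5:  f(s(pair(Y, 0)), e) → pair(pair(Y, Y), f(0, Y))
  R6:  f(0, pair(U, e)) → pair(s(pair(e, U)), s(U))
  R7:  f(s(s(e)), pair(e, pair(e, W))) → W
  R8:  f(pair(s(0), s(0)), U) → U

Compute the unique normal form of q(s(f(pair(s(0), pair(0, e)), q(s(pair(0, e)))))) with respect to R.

e

1. q(s(f(pair(s(0), pair(0, e)), q(s(pair(0, e))))))  →  q(s(pair(0, q(s(pair(0, e))))))   [R4 at 1.1]
2. q(s(pair(0, q(s(pair(0, e))))))  →  q(s(pair(0, e)))   [R3 at ε]
3. q(s(pair(0, e)))  →  e   [R3 at ε]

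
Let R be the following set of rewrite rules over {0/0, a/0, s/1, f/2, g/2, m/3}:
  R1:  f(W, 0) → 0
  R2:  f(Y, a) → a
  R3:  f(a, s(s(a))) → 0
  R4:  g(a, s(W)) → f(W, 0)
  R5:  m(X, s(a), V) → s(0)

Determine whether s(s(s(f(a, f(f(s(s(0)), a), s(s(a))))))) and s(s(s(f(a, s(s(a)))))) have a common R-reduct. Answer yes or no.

yes — NF(t₁) = s(s(s(0))), NF(t₂) = s(s(s(0)))

Reduce t₁ = s(s(s(f(a, f(f(s(s(0)), a), s(s(a))))))):
1. s(s(s(f(a, f(f(s(s(0)), a), s(s(a)))))))  →  s(s(s(f(a, f(a, s(s(a)))))))   [R2 at 1.1.1.2.1]
2. s(s(s(f(a, f(a, s(s(a)))))))  →  s(s(s(f(a, 0))))   [R3 at 1.1.1.2]
3. s(s(s(f(a, 0))))  →  s(s(s(0)))   [R1 at 1.1.1]

Reduce t₂ = s(s(s(f(a, s(s(a)))))):
1. s(s(s(f(a, s(s(a))))))  →  s(s(s(0)))   [R3 at 1.1.1]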